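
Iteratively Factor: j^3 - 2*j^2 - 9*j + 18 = (j + 3)*(j^2 - 5*j + 6) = (j - 2)*(j + 3)*(j - 3)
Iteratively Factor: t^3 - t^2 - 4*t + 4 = (t - 2)*(t^2 + t - 2) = (t - 2)*(t + 2)*(t - 1)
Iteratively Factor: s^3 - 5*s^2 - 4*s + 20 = (s + 2)*(s^2 - 7*s + 10) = (s - 5)*(s + 2)*(s - 2)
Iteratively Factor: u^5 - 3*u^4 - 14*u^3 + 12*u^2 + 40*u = (u + 2)*(u^4 - 5*u^3 - 4*u^2 + 20*u) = (u - 5)*(u + 2)*(u^3 - 4*u) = u*(u - 5)*(u + 2)*(u^2 - 4) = u*(u - 5)*(u + 2)^2*(u - 2)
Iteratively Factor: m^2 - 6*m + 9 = (m - 3)*(m - 3)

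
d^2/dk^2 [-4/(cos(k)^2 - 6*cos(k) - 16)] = 2*(-8*sin(k)^4 + 204*sin(k)^2 + 147*cos(k) + 9*cos(3*k) + 12)/(sin(k)^2 + 6*cos(k) + 15)^3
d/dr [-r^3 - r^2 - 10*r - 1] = -3*r^2 - 2*r - 10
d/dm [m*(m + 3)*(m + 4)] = 3*m^2 + 14*m + 12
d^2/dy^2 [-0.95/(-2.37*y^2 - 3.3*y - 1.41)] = (-10.67211*y^2 - 14.8599*y + 0.95*(4.74*y + 3.3)*(9.48*y + 6.6) - 6.34923)/(2.37*y^2 + 3.3*y + 1.41)^3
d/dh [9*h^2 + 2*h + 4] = 18*h + 2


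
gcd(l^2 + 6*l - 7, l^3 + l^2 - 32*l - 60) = 1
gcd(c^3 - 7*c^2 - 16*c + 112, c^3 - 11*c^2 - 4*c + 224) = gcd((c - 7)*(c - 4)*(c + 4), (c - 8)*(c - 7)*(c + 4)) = c^2 - 3*c - 28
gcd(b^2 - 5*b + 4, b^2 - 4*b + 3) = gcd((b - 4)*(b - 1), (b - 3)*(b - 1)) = b - 1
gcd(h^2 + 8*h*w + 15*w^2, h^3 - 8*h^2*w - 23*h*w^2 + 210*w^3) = h + 5*w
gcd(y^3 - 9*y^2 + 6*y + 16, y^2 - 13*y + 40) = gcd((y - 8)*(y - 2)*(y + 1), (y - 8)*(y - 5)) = y - 8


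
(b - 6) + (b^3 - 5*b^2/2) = b^3 - 5*b^2/2 + b - 6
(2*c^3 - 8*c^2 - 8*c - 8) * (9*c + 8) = 18*c^4 - 56*c^3 - 136*c^2 - 136*c - 64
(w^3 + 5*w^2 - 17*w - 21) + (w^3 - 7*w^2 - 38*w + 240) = 2*w^3 - 2*w^2 - 55*w + 219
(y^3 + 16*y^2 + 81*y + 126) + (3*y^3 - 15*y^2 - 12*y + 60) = 4*y^3 + y^2 + 69*y + 186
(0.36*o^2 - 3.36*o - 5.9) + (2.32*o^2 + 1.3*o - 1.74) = 2.68*o^2 - 2.06*o - 7.64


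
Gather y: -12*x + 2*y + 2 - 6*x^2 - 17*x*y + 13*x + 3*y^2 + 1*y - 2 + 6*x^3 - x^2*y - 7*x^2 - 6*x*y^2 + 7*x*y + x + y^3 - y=6*x^3 - 13*x^2 + 2*x + y^3 + y^2*(3 - 6*x) + y*(-x^2 - 10*x + 2)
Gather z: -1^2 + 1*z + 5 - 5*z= 4 - 4*z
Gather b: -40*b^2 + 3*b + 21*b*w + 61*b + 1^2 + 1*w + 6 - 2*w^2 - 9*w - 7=-40*b^2 + b*(21*w + 64) - 2*w^2 - 8*w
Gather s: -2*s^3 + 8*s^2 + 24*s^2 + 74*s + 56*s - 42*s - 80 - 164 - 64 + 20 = -2*s^3 + 32*s^2 + 88*s - 288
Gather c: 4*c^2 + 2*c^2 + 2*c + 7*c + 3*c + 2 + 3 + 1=6*c^2 + 12*c + 6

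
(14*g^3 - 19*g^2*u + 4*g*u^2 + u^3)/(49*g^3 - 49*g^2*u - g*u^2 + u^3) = (-2*g + u)/(-7*g + u)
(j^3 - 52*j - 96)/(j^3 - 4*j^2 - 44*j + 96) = (j + 2)/(j - 2)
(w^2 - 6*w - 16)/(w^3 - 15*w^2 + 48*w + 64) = (w + 2)/(w^2 - 7*w - 8)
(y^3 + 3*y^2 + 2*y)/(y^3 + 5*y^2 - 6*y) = (y^2 + 3*y + 2)/(y^2 + 5*y - 6)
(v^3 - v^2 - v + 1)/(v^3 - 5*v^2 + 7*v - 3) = (v + 1)/(v - 3)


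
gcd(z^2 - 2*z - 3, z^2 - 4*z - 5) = z + 1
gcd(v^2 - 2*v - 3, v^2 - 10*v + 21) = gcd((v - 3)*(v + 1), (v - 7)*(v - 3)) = v - 3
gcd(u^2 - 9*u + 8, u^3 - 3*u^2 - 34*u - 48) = u - 8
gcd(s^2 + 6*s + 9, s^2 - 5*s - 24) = s + 3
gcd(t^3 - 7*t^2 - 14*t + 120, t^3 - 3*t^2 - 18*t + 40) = t^2 - t - 20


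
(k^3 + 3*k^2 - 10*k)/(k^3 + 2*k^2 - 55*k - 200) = k*(k - 2)/(k^2 - 3*k - 40)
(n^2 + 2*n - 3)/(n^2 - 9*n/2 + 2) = 2*(n^2 + 2*n - 3)/(2*n^2 - 9*n + 4)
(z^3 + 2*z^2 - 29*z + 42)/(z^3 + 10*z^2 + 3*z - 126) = (z - 2)/(z + 6)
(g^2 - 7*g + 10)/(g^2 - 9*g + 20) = (g - 2)/(g - 4)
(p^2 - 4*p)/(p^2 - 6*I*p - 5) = p*(4 - p)/(-p^2 + 6*I*p + 5)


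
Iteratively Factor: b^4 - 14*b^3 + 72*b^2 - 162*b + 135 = (b - 3)*(b^3 - 11*b^2 + 39*b - 45) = (b - 3)^2*(b^2 - 8*b + 15) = (b - 5)*(b - 3)^2*(b - 3)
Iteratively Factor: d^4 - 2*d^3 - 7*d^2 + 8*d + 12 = (d + 2)*(d^3 - 4*d^2 + d + 6) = (d - 2)*(d + 2)*(d^2 - 2*d - 3) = (d - 3)*(d - 2)*(d + 2)*(d + 1)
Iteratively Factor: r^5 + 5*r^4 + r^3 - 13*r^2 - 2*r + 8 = (r + 1)*(r^4 + 4*r^3 - 3*r^2 - 10*r + 8) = (r + 1)*(r + 2)*(r^3 + 2*r^2 - 7*r + 4) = (r - 1)*(r + 1)*(r + 2)*(r^2 + 3*r - 4) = (r - 1)^2*(r + 1)*(r + 2)*(r + 4)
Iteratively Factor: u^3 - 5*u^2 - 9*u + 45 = (u - 3)*(u^2 - 2*u - 15) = (u - 5)*(u - 3)*(u + 3)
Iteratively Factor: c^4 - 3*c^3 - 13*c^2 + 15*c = (c + 3)*(c^3 - 6*c^2 + 5*c) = (c - 5)*(c + 3)*(c^2 - c) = c*(c - 5)*(c + 3)*(c - 1)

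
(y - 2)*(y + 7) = y^2 + 5*y - 14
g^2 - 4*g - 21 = (g - 7)*(g + 3)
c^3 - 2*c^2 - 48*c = c*(c - 8)*(c + 6)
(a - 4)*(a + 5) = a^2 + a - 20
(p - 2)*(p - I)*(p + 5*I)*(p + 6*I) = p^4 - 2*p^3 + 10*I*p^3 - 19*p^2 - 20*I*p^2 + 38*p + 30*I*p - 60*I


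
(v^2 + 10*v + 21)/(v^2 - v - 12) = (v + 7)/(v - 4)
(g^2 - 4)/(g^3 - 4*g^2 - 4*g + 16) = 1/(g - 4)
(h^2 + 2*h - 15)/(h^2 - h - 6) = (h + 5)/(h + 2)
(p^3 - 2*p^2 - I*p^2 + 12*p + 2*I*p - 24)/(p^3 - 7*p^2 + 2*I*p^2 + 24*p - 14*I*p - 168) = (p^2 + p*(-2 + 3*I) - 6*I)/(p^2 + p*(-7 + 6*I) - 42*I)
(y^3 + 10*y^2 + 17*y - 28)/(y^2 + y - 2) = (y^2 + 11*y + 28)/(y + 2)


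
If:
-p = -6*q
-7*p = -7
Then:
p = 1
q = 1/6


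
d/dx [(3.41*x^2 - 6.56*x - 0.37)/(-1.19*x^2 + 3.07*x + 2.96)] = (2.6623*x^2 + 19.3066*x - 18.2817)/(1.4161*x^4 - 7.3066*x^3 + 2.3801*x^2 + 18.1744*x + 8.7616)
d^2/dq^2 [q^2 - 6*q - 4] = 2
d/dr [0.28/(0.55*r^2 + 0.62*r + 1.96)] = (-0.308*r - 0.1736)/(0.55*r^2 + 0.62*r + 1.96)^2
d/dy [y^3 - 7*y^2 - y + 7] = 3*y^2 - 14*y - 1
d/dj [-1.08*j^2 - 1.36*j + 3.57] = -2.16*j - 1.36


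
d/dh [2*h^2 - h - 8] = 4*h - 1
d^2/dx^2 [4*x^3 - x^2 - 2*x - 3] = 24*x - 2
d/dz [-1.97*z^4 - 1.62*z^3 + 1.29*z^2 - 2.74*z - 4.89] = -7.88*z^3 - 4.86*z^2 + 2.58*z - 2.74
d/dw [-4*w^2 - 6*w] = -8*w - 6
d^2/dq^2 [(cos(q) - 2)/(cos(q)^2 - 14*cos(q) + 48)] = (-9*(1 - cos(2*q))^2*cos(q)/4 - 3*(1 - cos(2*q))^2/2 - 925*cos(q) - 344*cos(2*q) + 99*cos(3*q)/2 + cos(5*q)/2 + 414)/((cos(q) - 8)^3*(cos(q) - 6)^3)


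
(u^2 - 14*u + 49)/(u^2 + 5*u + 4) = (u^2 - 14*u + 49)/(u^2 + 5*u + 4)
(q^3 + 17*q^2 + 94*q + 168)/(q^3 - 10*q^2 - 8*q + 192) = (q^2 + 13*q + 42)/(q^2 - 14*q + 48)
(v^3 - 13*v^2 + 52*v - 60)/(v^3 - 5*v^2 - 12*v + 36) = (v - 5)/(v + 3)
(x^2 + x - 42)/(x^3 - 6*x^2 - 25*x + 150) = (x + 7)/(x^2 - 25)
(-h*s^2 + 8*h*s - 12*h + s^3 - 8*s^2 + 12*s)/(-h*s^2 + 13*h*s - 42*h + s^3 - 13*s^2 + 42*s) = (s - 2)/(s - 7)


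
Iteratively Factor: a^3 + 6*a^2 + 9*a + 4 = (a + 1)*(a^2 + 5*a + 4) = (a + 1)^2*(a + 4)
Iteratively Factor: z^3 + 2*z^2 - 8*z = (z)*(z^2 + 2*z - 8) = z*(z - 2)*(z + 4)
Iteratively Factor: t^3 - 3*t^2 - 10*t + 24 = (t - 4)*(t^2 + t - 6) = (t - 4)*(t + 3)*(t - 2)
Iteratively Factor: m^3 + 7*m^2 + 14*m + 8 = (m + 2)*(m^2 + 5*m + 4) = (m + 2)*(m + 4)*(m + 1)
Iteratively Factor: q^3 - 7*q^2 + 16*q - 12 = (q - 3)*(q^2 - 4*q + 4) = (q - 3)*(q - 2)*(q - 2)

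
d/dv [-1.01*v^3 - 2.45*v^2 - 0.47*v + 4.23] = -3.03*v^2 - 4.9*v - 0.47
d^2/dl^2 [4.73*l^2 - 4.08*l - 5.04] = 9.46000000000000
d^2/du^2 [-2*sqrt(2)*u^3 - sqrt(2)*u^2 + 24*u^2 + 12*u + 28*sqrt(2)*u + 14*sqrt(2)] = -12*sqrt(2)*u - 2*sqrt(2) + 48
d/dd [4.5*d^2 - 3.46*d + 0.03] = 9.0*d - 3.46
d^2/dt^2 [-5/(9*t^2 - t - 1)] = 10*(-81*t^2 + 9*t + (18*t - 1)^2 + 9)/(-9*t^2 + t + 1)^3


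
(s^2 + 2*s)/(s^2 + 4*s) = (s + 2)/(s + 4)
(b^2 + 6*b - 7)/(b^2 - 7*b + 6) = (b + 7)/(b - 6)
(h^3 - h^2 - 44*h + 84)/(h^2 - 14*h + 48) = (h^2 + 5*h - 14)/(h - 8)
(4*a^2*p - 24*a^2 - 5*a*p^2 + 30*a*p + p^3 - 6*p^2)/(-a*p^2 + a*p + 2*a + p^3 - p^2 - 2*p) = (-4*a*p + 24*a + p^2 - 6*p)/(p^2 - p - 2)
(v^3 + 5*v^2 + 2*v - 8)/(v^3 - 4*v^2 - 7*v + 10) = (v + 4)/(v - 5)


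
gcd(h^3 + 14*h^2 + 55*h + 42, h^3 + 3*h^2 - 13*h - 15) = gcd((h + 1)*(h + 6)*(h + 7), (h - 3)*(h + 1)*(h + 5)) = h + 1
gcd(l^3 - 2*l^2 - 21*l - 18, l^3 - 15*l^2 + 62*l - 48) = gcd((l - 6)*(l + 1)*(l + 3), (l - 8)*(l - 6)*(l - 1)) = l - 6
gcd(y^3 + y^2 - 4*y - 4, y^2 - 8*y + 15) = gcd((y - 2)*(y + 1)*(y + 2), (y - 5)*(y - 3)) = 1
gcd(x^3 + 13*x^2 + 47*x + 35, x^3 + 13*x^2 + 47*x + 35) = x^3 + 13*x^2 + 47*x + 35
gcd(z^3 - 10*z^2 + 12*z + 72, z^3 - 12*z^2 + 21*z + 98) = z + 2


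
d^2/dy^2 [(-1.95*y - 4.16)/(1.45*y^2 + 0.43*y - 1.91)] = (-(1.95*y + 4.16)*(2.9*y + 0.43)*(5.8*y + 0.86) + (16.965*y + 13.741)*(1.45*y^2 + 0.43*y - 1.91))/(1.45*y^2 + 0.43*y - 1.91)^3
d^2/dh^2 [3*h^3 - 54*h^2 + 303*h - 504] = 18*h - 108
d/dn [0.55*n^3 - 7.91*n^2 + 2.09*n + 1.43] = 1.65*n^2 - 15.82*n + 2.09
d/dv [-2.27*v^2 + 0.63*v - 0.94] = 0.63 - 4.54*v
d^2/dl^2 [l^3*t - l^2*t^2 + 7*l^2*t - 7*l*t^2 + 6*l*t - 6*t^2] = 2*t*(3*l - t + 7)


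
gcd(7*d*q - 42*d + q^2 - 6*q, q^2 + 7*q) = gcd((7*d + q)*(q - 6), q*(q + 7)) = 1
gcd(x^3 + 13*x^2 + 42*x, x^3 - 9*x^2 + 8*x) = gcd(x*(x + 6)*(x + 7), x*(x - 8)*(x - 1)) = x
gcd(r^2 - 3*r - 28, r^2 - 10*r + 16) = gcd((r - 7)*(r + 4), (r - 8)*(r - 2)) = 1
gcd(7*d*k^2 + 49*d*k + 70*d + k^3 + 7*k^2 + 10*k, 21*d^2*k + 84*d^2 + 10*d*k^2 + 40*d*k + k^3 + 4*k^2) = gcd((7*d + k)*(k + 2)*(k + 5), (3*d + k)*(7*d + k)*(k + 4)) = 7*d + k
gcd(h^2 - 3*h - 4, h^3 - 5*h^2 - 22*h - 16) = h + 1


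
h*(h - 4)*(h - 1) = h^3 - 5*h^2 + 4*h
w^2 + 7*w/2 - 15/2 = (w - 3/2)*(w + 5)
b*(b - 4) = b^2 - 4*b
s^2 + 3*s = s*(s + 3)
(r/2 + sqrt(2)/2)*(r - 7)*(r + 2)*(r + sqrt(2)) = r^4/2 - 5*r^3/2 + sqrt(2)*r^3 - 5*sqrt(2)*r^2 - 6*r^2 - 14*sqrt(2)*r - 5*r - 14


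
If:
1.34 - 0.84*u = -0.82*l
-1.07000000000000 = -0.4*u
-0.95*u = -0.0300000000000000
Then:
No Solution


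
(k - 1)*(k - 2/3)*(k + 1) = k^3 - 2*k^2/3 - k + 2/3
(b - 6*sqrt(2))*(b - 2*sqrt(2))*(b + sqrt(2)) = b^3 - 7*sqrt(2)*b^2 + 8*b + 24*sqrt(2)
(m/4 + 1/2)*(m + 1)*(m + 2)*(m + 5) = m^4/4 + 5*m^3/2 + 33*m^2/4 + 11*m + 5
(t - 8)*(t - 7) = t^2 - 15*t + 56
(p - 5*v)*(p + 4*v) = p^2 - p*v - 20*v^2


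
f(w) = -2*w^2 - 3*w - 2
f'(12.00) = -51.00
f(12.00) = -326.00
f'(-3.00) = 9.00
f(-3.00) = -11.00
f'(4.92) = -22.68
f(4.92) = -65.17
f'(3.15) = -15.60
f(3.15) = -31.30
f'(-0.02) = -2.92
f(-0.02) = -1.94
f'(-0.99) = 0.96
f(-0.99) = -0.99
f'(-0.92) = 0.68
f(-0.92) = -0.93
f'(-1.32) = 2.28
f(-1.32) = -1.52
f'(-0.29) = -1.84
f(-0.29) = -1.30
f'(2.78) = -14.12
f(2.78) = -25.80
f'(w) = -4*w - 3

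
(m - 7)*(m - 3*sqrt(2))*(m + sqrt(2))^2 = m^4 - 7*m^3 - sqrt(2)*m^3 - 10*m^2 + 7*sqrt(2)*m^2 - 6*sqrt(2)*m + 70*m + 42*sqrt(2)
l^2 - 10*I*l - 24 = (l - 6*I)*(l - 4*I)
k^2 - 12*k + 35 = (k - 7)*(k - 5)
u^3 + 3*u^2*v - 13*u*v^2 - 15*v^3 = (u - 3*v)*(u + v)*(u + 5*v)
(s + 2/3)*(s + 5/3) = s^2 + 7*s/3 + 10/9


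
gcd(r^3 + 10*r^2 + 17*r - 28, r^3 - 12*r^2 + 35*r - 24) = r - 1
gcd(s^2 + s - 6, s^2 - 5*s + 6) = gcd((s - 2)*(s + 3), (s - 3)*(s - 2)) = s - 2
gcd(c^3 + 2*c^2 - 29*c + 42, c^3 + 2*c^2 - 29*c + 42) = c^3 + 2*c^2 - 29*c + 42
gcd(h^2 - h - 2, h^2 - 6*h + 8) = h - 2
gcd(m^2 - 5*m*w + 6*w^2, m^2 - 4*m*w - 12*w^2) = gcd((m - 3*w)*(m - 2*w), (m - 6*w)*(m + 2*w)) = 1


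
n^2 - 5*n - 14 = (n - 7)*(n + 2)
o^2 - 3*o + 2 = (o - 2)*(o - 1)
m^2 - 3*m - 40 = (m - 8)*(m + 5)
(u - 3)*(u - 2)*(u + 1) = u^3 - 4*u^2 + u + 6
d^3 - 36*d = d*(d - 6)*(d + 6)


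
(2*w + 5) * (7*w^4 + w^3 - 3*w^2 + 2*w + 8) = 14*w^5 + 37*w^4 - w^3 - 11*w^2 + 26*w + 40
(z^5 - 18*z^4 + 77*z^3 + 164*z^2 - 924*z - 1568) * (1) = z^5 - 18*z^4 + 77*z^3 + 164*z^2 - 924*z - 1568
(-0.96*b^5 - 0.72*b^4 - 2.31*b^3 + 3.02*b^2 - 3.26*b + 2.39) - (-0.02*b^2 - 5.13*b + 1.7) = -0.96*b^5 - 0.72*b^4 - 2.31*b^3 + 3.04*b^2 + 1.87*b + 0.69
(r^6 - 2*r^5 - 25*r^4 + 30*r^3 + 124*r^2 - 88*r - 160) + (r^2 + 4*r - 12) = r^6 - 2*r^5 - 25*r^4 + 30*r^3 + 125*r^2 - 84*r - 172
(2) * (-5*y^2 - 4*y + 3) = -10*y^2 - 8*y + 6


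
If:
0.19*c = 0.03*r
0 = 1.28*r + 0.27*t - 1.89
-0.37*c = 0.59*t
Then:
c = 0.24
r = 1.51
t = -0.15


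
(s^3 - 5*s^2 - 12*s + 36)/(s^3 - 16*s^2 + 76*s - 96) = (s + 3)/(s - 8)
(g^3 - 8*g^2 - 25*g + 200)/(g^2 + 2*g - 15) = (g^2 - 13*g + 40)/(g - 3)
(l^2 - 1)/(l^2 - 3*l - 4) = (l - 1)/(l - 4)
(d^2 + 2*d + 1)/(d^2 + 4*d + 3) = (d + 1)/(d + 3)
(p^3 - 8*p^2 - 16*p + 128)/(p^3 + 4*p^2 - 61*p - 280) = (p^2 - 16)/(p^2 + 12*p + 35)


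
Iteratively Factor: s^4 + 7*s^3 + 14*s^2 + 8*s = (s + 1)*(s^3 + 6*s^2 + 8*s) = s*(s + 1)*(s^2 + 6*s + 8) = s*(s + 1)*(s + 2)*(s + 4)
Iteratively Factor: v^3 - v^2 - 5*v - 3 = (v + 1)*(v^2 - 2*v - 3) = (v - 3)*(v + 1)*(v + 1)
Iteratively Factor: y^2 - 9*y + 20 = (y - 5)*(y - 4)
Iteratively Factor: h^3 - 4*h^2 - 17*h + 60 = (h - 5)*(h^2 + h - 12) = (h - 5)*(h - 3)*(h + 4)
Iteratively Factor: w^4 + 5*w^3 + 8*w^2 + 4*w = (w + 2)*(w^3 + 3*w^2 + 2*w) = (w + 1)*(w + 2)*(w^2 + 2*w) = w*(w + 1)*(w + 2)*(w + 2)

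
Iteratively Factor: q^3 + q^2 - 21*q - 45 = (q + 3)*(q^2 - 2*q - 15) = (q - 5)*(q + 3)*(q + 3)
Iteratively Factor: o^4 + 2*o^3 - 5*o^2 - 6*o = (o)*(o^3 + 2*o^2 - 5*o - 6) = o*(o + 3)*(o^2 - o - 2) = o*(o + 1)*(o + 3)*(o - 2)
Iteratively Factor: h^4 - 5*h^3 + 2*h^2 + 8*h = (h - 2)*(h^3 - 3*h^2 - 4*h) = (h - 2)*(h + 1)*(h^2 - 4*h) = (h - 4)*(h - 2)*(h + 1)*(h)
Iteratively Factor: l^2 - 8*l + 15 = (l - 3)*(l - 5)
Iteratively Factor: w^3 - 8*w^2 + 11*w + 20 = (w + 1)*(w^2 - 9*w + 20) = (w - 4)*(w + 1)*(w - 5)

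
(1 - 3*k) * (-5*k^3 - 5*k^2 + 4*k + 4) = 15*k^4 + 10*k^3 - 17*k^2 - 8*k + 4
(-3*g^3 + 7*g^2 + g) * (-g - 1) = 3*g^4 - 4*g^3 - 8*g^2 - g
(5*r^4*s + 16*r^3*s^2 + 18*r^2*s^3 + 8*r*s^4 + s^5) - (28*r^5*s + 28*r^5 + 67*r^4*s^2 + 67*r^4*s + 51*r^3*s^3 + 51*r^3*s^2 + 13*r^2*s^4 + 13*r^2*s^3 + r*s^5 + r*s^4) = -28*r^5*s - 28*r^5 - 67*r^4*s^2 - 62*r^4*s - 51*r^3*s^3 - 35*r^3*s^2 - 13*r^2*s^4 + 5*r^2*s^3 - r*s^5 + 7*r*s^4 + s^5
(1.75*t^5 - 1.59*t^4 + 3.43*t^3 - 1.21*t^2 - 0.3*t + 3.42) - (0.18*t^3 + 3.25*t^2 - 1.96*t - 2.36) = 1.75*t^5 - 1.59*t^4 + 3.25*t^3 - 4.46*t^2 + 1.66*t + 5.78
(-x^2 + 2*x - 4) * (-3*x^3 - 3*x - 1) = 3*x^5 - 6*x^4 + 15*x^3 - 5*x^2 + 10*x + 4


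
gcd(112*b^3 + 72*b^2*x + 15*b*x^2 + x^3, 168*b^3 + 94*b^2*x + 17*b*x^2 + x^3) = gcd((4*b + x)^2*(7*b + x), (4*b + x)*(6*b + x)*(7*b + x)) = 28*b^2 + 11*b*x + x^2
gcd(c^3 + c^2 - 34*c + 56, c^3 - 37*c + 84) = c^2 + 3*c - 28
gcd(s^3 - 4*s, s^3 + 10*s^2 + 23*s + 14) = s + 2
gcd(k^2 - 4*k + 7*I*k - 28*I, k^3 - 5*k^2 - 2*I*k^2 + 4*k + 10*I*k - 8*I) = k - 4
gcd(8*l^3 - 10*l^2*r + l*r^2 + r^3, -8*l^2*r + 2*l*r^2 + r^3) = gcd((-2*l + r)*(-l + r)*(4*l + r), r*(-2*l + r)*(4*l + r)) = -8*l^2 + 2*l*r + r^2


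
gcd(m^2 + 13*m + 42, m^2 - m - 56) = m + 7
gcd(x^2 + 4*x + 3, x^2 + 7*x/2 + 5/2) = x + 1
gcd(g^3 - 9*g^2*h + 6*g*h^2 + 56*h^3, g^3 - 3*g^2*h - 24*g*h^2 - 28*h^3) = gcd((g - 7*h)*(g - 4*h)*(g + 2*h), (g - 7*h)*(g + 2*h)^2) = g^2 - 5*g*h - 14*h^2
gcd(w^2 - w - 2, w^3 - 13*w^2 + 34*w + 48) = w + 1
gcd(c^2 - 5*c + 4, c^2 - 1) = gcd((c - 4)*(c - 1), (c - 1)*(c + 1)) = c - 1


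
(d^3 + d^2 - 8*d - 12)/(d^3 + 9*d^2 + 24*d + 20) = (d - 3)/(d + 5)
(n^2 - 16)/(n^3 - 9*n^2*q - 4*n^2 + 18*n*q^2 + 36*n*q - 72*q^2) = (n + 4)/(n^2 - 9*n*q + 18*q^2)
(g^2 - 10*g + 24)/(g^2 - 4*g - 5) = (-g^2 + 10*g - 24)/(-g^2 + 4*g + 5)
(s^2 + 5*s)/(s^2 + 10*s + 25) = s/(s + 5)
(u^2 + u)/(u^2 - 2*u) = (u + 1)/(u - 2)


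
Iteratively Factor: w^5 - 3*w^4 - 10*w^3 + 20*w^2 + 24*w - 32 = (w - 1)*(w^4 - 2*w^3 - 12*w^2 + 8*w + 32) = (w - 2)*(w - 1)*(w^3 - 12*w - 16) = (w - 2)*(w - 1)*(w + 2)*(w^2 - 2*w - 8) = (w - 4)*(w - 2)*(w - 1)*(w + 2)*(w + 2)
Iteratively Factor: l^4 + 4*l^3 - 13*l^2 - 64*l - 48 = (l + 1)*(l^3 + 3*l^2 - 16*l - 48) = (l - 4)*(l + 1)*(l^2 + 7*l + 12) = (l - 4)*(l + 1)*(l + 3)*(l + 4)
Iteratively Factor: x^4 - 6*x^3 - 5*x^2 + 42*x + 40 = (x - 5)*(x^3 - x^2 - 10*x - 8) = (x - 5)*(x + 1)*(x^2 - 2*x - 8) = (x - 5)*(x + 1)*(x + 2)*(x - 4)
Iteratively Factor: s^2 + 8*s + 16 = (s + 4)*(s + 4)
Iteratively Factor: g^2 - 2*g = (g - 2)*(g)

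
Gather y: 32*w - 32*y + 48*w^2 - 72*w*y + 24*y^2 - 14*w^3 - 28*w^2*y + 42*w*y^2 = -14*w^3 + 48*w^2 + 32*w + y^2*(42*w + 24) + y*(-28*w^2 - 72*w - 32)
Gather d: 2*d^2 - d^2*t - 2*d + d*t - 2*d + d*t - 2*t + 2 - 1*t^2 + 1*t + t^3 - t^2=d^2*(2 - t) + d*(2*t - 4) + t^3 - 2*t^2 - t + 2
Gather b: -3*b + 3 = 3 - 3*b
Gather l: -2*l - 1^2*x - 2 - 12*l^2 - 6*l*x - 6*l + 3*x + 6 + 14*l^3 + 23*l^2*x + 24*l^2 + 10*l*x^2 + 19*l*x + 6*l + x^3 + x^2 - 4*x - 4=14*l^3 + l^2*(23*x + 12) + l*(10*x^2 + 13*x - 2) + x^3 + x^2 - 2*x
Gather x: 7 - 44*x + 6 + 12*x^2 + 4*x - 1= 12*x^2 - 40*x + 12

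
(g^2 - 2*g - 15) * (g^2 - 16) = g^4 - 2*g^3 - 31*g^2 + 32*g + 240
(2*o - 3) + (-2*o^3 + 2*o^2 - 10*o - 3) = -2*o^3 + 2*o^2 - 8*o - 6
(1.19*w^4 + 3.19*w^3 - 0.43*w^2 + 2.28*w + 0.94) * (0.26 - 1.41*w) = -1.6779*w^5 - 4.1885*w^4 + 1.4357*w^3 - 3.3266*w^2 - 0.7326*w + 0.2444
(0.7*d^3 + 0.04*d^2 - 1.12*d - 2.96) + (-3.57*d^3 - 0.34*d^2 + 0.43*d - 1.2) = -2.87*d^3 - 0.3*d^2 - 0.69*d - 4.16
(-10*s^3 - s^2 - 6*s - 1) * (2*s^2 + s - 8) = -20*s^5 - 12*s^4 + 67*s^3 + 47*s + 8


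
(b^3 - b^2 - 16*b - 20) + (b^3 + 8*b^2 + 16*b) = 2*b^3 + 7*b^2 - 20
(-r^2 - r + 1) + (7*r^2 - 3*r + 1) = 6*r^2 - 4*r + 2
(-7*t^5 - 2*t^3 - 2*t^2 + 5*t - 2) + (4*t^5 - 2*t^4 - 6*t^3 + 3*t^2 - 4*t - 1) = -3*t^5 - 2*t^4 - 8*t^3 + t^2 + t - 3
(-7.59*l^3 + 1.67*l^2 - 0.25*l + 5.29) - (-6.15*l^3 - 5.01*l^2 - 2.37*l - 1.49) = -1.44*l^3 + 6.68*l^2 + 2.12*l + 6.78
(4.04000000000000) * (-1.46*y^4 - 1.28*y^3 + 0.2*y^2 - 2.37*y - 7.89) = -5.8984*y^4 - 5.1712*y^3 + 0.808*y^2 - 9.5748*y - 31.8756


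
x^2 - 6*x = x*(x - 6)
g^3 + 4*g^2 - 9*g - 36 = (g - 3)*(g + 3)*(g + 4)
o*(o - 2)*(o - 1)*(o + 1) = o^4 - 2*o^3 - o^2 + 2*o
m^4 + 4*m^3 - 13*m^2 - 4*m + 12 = (m - 2)*(m - 1)*(m + 1)*(m + 6)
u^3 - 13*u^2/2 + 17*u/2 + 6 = (u - 4)*(u - 3)*(u + 1/2)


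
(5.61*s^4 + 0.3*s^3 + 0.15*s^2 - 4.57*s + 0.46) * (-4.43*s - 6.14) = -24.8523*s^5 - 35.7744*s^4 - 2.5065*s^3 + 19.3241*s^2 + 26.022*s - 2.8244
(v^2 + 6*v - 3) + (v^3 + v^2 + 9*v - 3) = v^3 + 2*v^2 + 15*v - 6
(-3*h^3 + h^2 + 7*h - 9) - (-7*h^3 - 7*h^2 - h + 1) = 4*h^3 + 8*h^2 + 8*h - 10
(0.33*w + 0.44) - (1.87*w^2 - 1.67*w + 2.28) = -1.87*w^2 + 2.0*w - 1.84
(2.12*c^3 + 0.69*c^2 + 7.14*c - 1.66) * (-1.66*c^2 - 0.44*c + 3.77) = -3.5192*c^5 - 2.0782*c^4 - 4.1636*c^3 + 2.2153*c^2 + 27.6482*c - 6.2582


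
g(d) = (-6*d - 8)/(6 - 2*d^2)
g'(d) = 4*d*(-6*d - 8)/(6 - 2*d^2)^2 - 6/(6 - 2*d^2)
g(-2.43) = -1.13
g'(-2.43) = -0.86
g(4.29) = 1.10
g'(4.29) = -0.42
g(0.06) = -1.40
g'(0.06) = -1.06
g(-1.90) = -2.79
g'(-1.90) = -12.44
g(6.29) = 0.63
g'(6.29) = -0.13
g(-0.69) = -0.76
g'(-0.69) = -0.77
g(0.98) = -3.40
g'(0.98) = -4.74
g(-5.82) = -0.44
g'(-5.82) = -0.07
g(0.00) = -1.33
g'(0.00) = -1.00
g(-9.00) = -0.29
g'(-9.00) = -0.03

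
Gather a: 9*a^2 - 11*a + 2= 9*a^2 - 11*a + 2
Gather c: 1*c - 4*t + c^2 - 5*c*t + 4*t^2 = c^2 + c*(1 - 5*t) + 4*t^2 - 4*t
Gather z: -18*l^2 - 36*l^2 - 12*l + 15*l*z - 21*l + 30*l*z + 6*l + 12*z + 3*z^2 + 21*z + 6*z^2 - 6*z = -54*l^2 - 27*l + 9*z^2 + z*(45*l + 27)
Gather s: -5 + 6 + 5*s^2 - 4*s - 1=5*s^2 - 4*s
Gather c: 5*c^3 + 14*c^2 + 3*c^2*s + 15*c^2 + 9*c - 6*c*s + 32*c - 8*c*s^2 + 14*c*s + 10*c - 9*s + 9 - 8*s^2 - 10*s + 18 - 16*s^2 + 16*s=5*c^3 + c^2*(3*s + 29) + c*(-8*s^2 + 8*s + 51) - 24*s^2 - 3*s + 27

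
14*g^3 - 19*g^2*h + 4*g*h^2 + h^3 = (-2*g + h)*(-g + h)*(7*g + h)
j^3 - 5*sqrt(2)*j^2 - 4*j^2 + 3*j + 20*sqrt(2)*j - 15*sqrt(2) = (j - 3)*(j - 1)*(j - 5*sqrt(2))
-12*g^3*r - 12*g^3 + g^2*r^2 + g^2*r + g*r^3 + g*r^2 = (-3*g + r)*(4*g + r)*(g*r + g)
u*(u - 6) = u^2 - 6*u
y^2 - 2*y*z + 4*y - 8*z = (y + 4)*(y - 2*z)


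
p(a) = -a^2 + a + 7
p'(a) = 1 - 2*a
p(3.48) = -1.63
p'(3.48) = -5.96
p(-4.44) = -17.15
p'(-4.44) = 9.88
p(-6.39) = -40.22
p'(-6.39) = 13.78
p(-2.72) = -3.12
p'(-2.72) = 6.44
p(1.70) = 5.81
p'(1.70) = -2.40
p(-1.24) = 4.22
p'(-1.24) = 3.48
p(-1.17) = 4.46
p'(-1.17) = 3.34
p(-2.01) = 0.95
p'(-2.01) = 5.02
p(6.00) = -23.00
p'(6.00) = -11.00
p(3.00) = 1.00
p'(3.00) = -5.00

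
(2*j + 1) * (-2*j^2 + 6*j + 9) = -4*j^3 + 10*j^2 + 24*j + 9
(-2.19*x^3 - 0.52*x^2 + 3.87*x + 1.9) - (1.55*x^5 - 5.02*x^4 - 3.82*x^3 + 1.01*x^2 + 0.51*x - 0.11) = -1.55*x^5 + 5.02*x^4 + 1.63*x^3 - 1.53*x^2 + 3.36*x + 2.01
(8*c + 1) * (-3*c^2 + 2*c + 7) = -24*c^3 + 13*c^2 + 58*c + 7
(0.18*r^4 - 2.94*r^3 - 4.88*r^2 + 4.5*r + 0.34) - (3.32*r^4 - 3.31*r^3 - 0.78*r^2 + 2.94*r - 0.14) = -3.14*r^4 + 0.37*r^3 - 4.1*r^2 + 1.56*r + 0.48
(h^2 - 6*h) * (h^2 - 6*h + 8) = h^4 - 12*h^3 + 44*h^2 - 48*h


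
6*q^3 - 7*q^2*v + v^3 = (-2*q + v)*(-q + v)*(3*q + v)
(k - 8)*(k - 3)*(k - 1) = k^3 - 12*k^2 + 35*k - 24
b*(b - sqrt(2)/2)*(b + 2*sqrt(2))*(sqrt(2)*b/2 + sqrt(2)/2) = sqrt(2)*b^4/2 + sqrt(2)*b^3/2 + 3*b^3/2 - sqrt(2)*b^2 + 3*b^2/2 - sqrt(2)*b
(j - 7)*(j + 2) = j^2 - 5*j - 14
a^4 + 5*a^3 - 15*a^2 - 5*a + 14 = (a - 2)*(a - 1)*(a + 1)*(a + 7)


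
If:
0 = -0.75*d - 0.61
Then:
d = -0.81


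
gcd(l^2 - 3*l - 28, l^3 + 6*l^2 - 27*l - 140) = l + 4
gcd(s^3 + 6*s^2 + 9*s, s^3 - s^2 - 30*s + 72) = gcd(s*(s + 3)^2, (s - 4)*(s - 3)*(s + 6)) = 1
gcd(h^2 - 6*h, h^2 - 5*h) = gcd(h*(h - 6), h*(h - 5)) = h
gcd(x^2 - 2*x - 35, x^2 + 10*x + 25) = x + 5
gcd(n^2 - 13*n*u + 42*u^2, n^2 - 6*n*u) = -n + 6*u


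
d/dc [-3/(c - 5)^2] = 6/(c - 5)^3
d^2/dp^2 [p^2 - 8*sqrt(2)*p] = 2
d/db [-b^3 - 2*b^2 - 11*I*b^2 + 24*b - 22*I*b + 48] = -3*b^2 - 4*b - 22*I*b + 24 - 22*I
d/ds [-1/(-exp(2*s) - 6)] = -2*exp(2*s)/(exp(2*s) + 6)^2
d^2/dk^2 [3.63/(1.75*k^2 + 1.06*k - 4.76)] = (-22.23375*k^2 - 13.4673*k + 3.63*(3.5*k + 1.06)*(7.0*k + 2.12) + 60.4758)/(1.75*k^2 + 1.06*k - 4.76)^3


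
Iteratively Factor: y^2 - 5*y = (y - 5)*(y)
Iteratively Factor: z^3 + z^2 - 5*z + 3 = (z + 3)*(z^2 - 2*z + 1) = (z - 1)*(z + 3)*(z - 1)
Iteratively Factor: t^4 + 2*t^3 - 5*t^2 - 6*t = (t + 1)*(t^3 + t^2 - 6*t) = t*(t + 1)*(t^2 + t - 6) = t*(t - 2)*(t + 1)*(t + 3)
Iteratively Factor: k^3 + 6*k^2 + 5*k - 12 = (k - 1)*(k^2 + 7*k + 12) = (k - 1)*(k + 3)*(k + 4)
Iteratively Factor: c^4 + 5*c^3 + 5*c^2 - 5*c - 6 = (c + 1)*(c^3 + 4*c^2 + c - 6) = (c - 1)*(c + 1)*(c^2 + 5*c + 6) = (c - 1)*(c + 1)*(c + 2)*(c + 3)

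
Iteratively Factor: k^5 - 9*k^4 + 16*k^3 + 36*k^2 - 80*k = (k - 2)*(k^4 - 7*k^3 + 2*k^2 + 40*k) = (k - 4)*(k - 2)*(k^3 - 3*k^2 - 10*k) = (k - 4)*(k - 2)*(k + 2)*(k^2 - 5*k) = k*(k - 4)*(k - 2)*(k + 2)*(k - 5)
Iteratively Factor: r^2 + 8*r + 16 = (r + 4)*(r + 4)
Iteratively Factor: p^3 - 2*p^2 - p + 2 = (p + 1)*(p^2 - 3*p + 2) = (p - 1)*(p + 1)*(p - 2)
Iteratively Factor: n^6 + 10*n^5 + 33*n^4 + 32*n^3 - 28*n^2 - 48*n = (n + 2)*(n^5 + 8*n^4 + 17*n^3 - 2*n^2 - 24*n) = (n - 1)*(n + 2)*(n^4 + 9*n^3 + 26*n^2 + 24*n) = (n - 1)*(n + 2)^2*(n^3 + 7*n^2 + 12*n) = (n - 1)*(n + 2)^2*(n + 4)*(n^2 + 3*n) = (n - 1)*(n + 2)^2*(n + 3)*(n + 4)*(n)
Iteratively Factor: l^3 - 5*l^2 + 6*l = (l)*(l^2 - 5*l + 6) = l*(l - 3)*(l - 2)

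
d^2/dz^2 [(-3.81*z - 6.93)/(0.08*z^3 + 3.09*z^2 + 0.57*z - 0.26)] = (-0.146304*z^5 - 6.183216*z^4 - 99.8185860000001*z^3 - 399.857022*z^2 - 92.465442*z - 16.767522)/(0.000512*z^9 + 0.059328*z^8 + 2.302488*z^7 + 30.344061*z^6 + 16.019595*z^5 - 4.506831*z^4 - 2.546211*z^3 + 0.37323*z^2 + 0.115596*z - 0.017576)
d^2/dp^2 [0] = 0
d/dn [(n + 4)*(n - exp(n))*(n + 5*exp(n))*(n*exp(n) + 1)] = (1 - exp(n))*(n + 4)*(n + 5*exp(n))*(n*exp(n) + 1) + (n + 1)*(n + 4)*(n - exp(n))*(n + 5*exp(n))*exp(n) + (n + 4)*(n - exp(n))*(n*exp(n) + 1)*(5*exp(n) + 1) + (n - exp(n))*(n + 5*exp(n))*(n*exp(n) + 1)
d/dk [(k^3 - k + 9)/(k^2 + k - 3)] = (-(2*k + 1)*(k^3 - k + 9) + (3*k^2 - 1)*(k^2 + k - 3))/(k^2 + k - 3)^2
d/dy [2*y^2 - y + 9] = 4*y - 1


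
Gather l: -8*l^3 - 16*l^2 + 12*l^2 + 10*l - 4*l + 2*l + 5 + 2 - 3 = -8*l^3 - 4*l^2 + 8*l + 4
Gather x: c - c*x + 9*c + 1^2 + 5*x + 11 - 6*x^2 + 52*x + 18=10*c - 6*x^2 + x*(57 - c) + 30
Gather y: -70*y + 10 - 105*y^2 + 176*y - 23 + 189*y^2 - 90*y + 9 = 84*y^2 + 16*y - 4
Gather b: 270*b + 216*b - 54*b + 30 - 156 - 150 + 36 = 432*b - 240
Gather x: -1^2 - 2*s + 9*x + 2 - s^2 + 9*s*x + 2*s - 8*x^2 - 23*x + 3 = -s^2 - 8*x^2 + x*(9*s - 14) + 4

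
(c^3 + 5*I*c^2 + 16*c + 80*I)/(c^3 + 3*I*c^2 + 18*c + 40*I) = (c + 4*I)/(c + 2*I)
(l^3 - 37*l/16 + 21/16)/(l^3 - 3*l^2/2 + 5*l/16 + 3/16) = (4*l + 7)/(4*l + 1)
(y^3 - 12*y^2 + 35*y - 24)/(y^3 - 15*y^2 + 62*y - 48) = (y - 3)/(y - 6)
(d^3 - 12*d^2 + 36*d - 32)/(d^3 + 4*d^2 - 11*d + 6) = (d^3 - 12*d^2 + 36*d - 32)/(d^3 + 4*d^2 - 11*d + 6)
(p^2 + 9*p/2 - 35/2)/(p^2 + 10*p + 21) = (p - 5/2)/(p + 3)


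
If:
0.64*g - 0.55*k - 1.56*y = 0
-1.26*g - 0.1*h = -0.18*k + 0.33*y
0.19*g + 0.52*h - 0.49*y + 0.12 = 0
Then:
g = 0.0227581498313828 - 0.921863685578919*y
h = 1.27914250049999*y - 0.239084708592236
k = 0.0264822107128818 - 3.90907774321911*y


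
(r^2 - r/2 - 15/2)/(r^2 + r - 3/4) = 2*(2*r^2 - r - 15)/(4*r^2 + 4*r - 3)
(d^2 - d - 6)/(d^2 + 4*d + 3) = (d^2 - d - 6)/(d^2 + 4*d + 3)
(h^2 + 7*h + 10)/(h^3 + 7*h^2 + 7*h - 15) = (h + 2)/(h^2 + 2*h - 3)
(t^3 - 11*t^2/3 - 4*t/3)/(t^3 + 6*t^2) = (3*t^2 - 11*t - 4)/(3*t*(t + 6))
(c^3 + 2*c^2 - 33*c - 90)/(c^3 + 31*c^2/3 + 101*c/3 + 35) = 3*(c - 6)/(3*c + 7)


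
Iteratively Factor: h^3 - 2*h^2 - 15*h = (h)*(h^2 - 2*h - 15) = h*(h - 5)*(h + 3)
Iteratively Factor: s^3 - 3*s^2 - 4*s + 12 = (s + 2)*(s^2 - 5*s + 6) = (s - 2)*(s + 2)*(s - 3)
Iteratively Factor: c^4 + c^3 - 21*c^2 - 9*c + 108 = (c + 4)*(c^3 - 3*c^2 - 9*c + 27) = (c + 3)*(c + 4)*(c^2 - 6*c + 9) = (c - 3)*(c + 3)*(c + 4)*(c - 3)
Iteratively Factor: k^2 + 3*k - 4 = (k + 4)*(k - 1)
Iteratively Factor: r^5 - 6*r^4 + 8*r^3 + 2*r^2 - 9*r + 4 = (r - 1)*(r^4 - 5*r^3 + 3*r^2 + 5*r - 4) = (r - 1)^2*(r^3 - 4*r^2 - r + 4) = (r - 4)*(r - 1)^2*(r^2 - 1) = (r - 4)*(r - 1)^3*(r + 1)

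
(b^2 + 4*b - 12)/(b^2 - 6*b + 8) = (b + 6)/(b - 4)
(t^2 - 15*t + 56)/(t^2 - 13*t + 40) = (t - 7)/(t - 5)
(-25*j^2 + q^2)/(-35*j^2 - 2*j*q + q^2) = (-5*j + q)/(-7*j + q)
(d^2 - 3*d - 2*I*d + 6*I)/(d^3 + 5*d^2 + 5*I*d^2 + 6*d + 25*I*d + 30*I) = (d^2 - d*(3 + 2*I) + 6*I)/(d^3 + 5*d^2*(1 + I) + d*(6 + 25*I) + 30*I)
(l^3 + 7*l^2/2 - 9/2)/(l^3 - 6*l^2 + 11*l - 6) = (2*l^2 + 9*l + 9)/(2*(l^2 - 5*l + 6))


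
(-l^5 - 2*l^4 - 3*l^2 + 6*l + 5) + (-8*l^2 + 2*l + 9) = -l^5 - 2*l^4 - 11*l^2 + 8*l + 14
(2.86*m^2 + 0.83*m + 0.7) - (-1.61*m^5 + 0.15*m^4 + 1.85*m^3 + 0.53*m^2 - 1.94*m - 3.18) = 1.61*m^5 - 0.15*m^4 - 1.85*m^3 + 2.33*m^2 + 2.77*m + 3.88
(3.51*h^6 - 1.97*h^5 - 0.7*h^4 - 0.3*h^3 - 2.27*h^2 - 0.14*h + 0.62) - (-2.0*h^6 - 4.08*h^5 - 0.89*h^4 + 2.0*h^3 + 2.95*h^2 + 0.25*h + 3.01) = 5.51*h^6 + 2.11*h^5 + 0.19*h^4 - 2.3*h^3 - 5.22*h^2 - 0.39*h - 2.39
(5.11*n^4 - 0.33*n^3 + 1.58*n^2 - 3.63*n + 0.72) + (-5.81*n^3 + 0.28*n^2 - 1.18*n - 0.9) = 5.11*n^4 - 6.14*n^3 + 1.86*n^2 - 4.81*n - 0.18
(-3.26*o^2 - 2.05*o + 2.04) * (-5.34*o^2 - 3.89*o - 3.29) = 17.4084*o^4 + 23.6284*o^3 + 7.8063*o^2 - 1.1911*o - 6.7116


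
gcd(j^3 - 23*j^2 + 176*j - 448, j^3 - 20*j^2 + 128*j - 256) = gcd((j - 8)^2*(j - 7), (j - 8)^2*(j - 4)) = j^2 - 16*j + 64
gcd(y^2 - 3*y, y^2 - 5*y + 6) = y - 3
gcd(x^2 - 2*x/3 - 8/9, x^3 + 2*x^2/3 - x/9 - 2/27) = x + 2/3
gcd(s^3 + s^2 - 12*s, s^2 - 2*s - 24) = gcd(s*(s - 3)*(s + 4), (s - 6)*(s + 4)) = s + 4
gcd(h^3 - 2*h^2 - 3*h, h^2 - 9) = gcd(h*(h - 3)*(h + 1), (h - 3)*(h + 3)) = h - 3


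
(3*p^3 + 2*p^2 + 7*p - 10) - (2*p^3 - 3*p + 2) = p^3 + 2*p^2 + 10*p - 12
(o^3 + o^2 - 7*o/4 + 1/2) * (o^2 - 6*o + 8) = o^5 - 5*o^4 + o^3/4 + 19*o^2 - 17*o + 4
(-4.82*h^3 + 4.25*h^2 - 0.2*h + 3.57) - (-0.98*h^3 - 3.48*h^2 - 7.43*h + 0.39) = -3.84*h^3 + 7.73*h^2 + 7.23*h + 3.18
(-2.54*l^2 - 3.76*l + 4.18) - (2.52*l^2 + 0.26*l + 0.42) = -5.06*l^2 - 4.02*l + 3.76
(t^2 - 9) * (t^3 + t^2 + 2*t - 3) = t^5 + t^4 - 7*t^3 - 12*t^2 - 18*t + 27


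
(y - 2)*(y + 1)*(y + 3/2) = y^3 + y^2/2 - 7*y/2 - 3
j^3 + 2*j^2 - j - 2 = (j - 1)*(j + 1)*(j + 2)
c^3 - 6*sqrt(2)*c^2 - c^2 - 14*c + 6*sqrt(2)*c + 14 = (c - 1)*(c - 7*sqrt(2))*(c + sqrt(2))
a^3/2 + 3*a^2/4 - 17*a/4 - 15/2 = (a/2 + 1)*(a - 3)*(a + 5/2)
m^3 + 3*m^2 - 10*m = m*(m - 2)*(m + 5)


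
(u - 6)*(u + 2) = u^2 - 4*u - 12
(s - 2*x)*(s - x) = s^2 - 3*s*x + 2*x^2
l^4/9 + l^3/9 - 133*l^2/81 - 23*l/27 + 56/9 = (l/3 + 1)^2*(l - 8/3)*(l - 7/3)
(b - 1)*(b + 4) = b^2 + 3*b - 4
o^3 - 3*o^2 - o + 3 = (o - 3)*(o - 1)*(o + 1)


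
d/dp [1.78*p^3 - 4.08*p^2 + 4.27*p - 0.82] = 5.34*p^2 - 8.16*p + 4.27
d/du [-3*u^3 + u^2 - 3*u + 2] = -9*u^2 + 2*u - 3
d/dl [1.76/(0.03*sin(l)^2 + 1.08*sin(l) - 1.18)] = -(0.1056*sin(l) + 1.9008)*cos(l)/(0.03*sin(l)^2 + 1.08*sin(l) - 1.18)^2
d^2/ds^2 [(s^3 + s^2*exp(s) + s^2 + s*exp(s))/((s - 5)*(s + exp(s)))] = 60/(s^3 - 15*s^2 + 75*s - 125)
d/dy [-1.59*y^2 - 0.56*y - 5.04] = -3.18*y - 0.56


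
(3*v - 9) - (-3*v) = 6*v - 9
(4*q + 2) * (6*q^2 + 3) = 24*q^3 + 12*q^2 + 12*q + 6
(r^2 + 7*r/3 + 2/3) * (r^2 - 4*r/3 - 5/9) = r^4 + r^3 - 3*r^2 - 59*r/27 - 10/27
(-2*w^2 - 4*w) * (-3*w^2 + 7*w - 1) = 6*w^4 - 2*w^3 - 26*w^2 + 4*w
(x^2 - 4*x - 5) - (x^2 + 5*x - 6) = 1 - 9*x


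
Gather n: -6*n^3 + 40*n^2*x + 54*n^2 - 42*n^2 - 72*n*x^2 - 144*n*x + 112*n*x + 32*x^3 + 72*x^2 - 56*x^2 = -6*n^3 + n^2*(40*x + 12) + n*(-72*x^2 - 32*x) + 32*x^3 + 16*x^2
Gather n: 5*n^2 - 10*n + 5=5*n^2 - 10*n + 5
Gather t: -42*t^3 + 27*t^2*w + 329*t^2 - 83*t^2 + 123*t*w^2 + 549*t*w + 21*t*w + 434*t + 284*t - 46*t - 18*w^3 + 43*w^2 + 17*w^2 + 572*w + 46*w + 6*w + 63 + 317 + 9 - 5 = -42*t^3 + t^2*(27*w + 246) + t*(123*w^2 + 570*w + 672) - 18*w^3 + 60*w^2 + 624*w + 384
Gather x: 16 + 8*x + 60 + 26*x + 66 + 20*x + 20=54*x + 162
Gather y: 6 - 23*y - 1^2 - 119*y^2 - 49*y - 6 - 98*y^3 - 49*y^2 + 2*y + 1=-98*y^3 - 168*y^2 - 70*y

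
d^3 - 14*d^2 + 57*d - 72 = (d - 8)*(d - 3)^2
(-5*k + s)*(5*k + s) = -25*k^2 + s^2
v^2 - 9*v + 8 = (v - 8)*(v - 1)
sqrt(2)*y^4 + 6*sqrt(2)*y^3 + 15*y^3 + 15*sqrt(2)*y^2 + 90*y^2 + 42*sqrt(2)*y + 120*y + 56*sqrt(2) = (y + 2)*(y + 4)*(y + 7*sqrt(2))*(sqrt(2)*y + 1)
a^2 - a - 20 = (a - 5)*(a + 4)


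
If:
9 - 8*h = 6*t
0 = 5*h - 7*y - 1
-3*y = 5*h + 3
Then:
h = -9/25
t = 99/50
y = -2/5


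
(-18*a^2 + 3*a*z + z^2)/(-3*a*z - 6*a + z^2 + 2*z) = (6*a + z)/(z + 2)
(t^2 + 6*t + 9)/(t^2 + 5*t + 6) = (t + 3)/(t + 2)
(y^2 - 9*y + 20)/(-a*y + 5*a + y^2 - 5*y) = (y - 4)/(-a + y)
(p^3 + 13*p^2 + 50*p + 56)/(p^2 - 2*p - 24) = (p^2 + 9*p + 14)/(p - 6)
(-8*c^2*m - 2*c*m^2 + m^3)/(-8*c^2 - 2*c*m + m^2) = m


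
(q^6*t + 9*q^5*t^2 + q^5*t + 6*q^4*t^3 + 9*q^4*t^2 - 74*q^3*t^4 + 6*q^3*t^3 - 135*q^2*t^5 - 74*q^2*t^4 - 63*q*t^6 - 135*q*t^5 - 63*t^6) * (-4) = -4*q^6*t - 36*q^5*t^2 - 4*q^5*t - 24*q^4*t^3 - 36*q^4*t^2 + 296*q^3*t^4 - 24*q^3*t^3 + 540*q^2*t^5 + 296*q^2*t^4 + 252*q*t^6 + 540*q*t^5 + 252*t^6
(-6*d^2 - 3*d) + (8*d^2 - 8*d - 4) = 2*d^2 - 11*d - 4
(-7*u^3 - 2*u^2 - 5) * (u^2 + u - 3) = -7*u^5 - 9*u^4 + 19*u^3 + u^2 - 5*u + 15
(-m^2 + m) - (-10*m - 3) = -m^2 + 11*m + 3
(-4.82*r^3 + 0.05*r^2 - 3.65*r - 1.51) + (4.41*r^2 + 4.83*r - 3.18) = -4.82*r^3 + 4.46*r^2 + 1.18*r - 4.69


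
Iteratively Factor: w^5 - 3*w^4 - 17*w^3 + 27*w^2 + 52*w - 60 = (w - 1)*(w^4 - 2*w^3 - 19*w^2 + 8*w + 60) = (w - 1)*(w + 2)*(w^3 - 4*w^2 - 11*w + 30) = (w - 2)*(w - 1)*(w + 2)*(w^2 - 2*w - 15) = (w - 2)*(w - 1)*(w + 2)*(w + 3)*(w - 5)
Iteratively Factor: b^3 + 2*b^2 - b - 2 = (b - 1)*(b^2 + 3*b + 2) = (b - 1)*(b + 2)*(b + 1)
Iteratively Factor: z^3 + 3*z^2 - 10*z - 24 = (z + 2)*(z^2 + z - 12) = (z - 3)*(z + 2)*(z + 4)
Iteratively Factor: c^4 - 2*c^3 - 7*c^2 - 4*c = (c)*(c^3 - 2*c^2 - 7*c - 4) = c*(c + 1)*(c^2 - 3*c - 4) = c*(c - 4)*(c + 1)*(c + 1)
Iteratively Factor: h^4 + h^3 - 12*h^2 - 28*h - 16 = (h + 2)*(h^3 - h^2 - 10*h - 8) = (h + 2)^2*(h^2 - 3*h - 4) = (h + 1)*(h + 2)^2*(h - 4)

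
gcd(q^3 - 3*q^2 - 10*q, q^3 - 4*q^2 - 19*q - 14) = q + 2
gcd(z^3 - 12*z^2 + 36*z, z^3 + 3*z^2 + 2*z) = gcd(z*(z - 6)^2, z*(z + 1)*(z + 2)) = z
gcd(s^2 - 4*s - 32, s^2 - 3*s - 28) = s + 4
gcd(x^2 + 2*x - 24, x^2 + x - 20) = x - 4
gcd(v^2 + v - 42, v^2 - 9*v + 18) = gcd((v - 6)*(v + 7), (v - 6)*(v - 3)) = v - 6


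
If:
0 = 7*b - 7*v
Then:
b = v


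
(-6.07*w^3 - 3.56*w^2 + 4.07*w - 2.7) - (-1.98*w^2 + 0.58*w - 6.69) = -6.07*w^3 - 1.58*w^2 + 3.49*w + 3.99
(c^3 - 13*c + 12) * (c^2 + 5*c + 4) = c^5 + 5*c^4 - 9*c^3 - 53*c^2 + 8*c + 48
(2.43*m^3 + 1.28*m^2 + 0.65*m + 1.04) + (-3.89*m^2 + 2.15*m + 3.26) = 2.43*m^3 - 2.61*m^2 + 2.8*m + 4.3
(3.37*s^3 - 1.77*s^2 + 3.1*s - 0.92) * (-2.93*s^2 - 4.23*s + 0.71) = -9.8741*s^5 - 9.069*s^4 + 0.796800000000001*s^3 - 11.6741*s^2 + 6.0926*s - 0.6532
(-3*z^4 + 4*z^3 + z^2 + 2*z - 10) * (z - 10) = -3*z^5 + 34*z^4 - 39*z^3 - 8*z^2 - 30*z + 100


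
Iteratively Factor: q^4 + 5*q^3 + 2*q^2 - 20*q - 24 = (q + 2)*(q^3 + 3*q^2 - 4*q - 12) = (q + 2)*(q + 3)*(q^2 - 4) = (q + 2)^2*(q + 3)*(q - 2)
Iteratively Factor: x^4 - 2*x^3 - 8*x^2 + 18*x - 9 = (x + 3)*(x^3 - 5*x^2 + 7*x - 3) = (x - 1)*(x + 3)*(x^2 - 4*x + 3) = (x - 3)*(x - 1)*(x + 3)*(x - 1)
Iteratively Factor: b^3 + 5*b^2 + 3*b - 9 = (b - 1)*(b^2 + 6*b + 9) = (b - 1)*(b + 3)*(b + 3)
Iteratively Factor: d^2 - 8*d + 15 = (d - 5)*(d - 3)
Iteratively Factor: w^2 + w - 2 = (w + 2)*(w - 1)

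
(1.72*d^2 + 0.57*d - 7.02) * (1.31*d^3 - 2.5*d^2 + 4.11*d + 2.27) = 2.2532*d^5 - 3.5533*d^4 - 3.552*d^3 + 23.7971*d^2 - 27.5583*d - 15.9354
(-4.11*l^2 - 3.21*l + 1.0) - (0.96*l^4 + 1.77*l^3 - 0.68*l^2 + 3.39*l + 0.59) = -0.96*l^4 - 1.77*l^3 - 3.43*l^2 - 6.6*l + 0.41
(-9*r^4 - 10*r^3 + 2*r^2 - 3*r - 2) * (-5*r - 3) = 45*r^5 + 77*r^4 + 20*r^3 + 9*r^2 + 19*r + 6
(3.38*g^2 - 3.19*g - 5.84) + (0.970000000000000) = 3.38*g^2 - 3.19*g - 4.87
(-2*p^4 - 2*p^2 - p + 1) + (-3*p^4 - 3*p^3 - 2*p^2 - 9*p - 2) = -5*p^4 - 3*p^3 - 4*p^2 - 10*p - 1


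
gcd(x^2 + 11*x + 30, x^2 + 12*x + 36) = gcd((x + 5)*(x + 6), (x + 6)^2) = x + 6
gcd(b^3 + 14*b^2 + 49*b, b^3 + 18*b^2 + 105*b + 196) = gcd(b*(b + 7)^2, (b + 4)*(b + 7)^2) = b^2 + 14*b + 49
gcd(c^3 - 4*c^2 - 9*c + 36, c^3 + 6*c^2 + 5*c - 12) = c + 3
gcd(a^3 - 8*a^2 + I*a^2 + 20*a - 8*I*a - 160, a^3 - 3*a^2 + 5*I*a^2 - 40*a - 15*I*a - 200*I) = a^2 + a*(-8 + 5*I) - 40*I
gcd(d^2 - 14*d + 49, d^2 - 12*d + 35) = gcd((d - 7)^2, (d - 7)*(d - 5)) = d - 7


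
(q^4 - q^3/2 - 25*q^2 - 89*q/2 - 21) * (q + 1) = q^5 + q^4/2 - 51*q^3/2 - 139*q^2/2 - 131*q/2 - 21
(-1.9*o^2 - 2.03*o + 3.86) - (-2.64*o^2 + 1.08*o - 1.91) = 0.74*o^2 - 3.11*o + 5.77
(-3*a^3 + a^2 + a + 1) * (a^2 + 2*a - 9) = -3*a^5 - 5*a^4 + 30*a^3 - 6*a^2 - 7*a - 9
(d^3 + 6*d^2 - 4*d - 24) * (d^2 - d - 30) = d^5 + 5*d^4 - 40*d^3 - 200*d^2 + 144*d + 720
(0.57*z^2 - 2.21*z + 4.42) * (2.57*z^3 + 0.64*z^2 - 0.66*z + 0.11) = 1.4649*z^5 - 5.3149*z^4 + 9.5688*z^3 + 4.3501*z^2 - 3.1603*z + 0.4862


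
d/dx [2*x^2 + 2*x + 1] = 4*x + 2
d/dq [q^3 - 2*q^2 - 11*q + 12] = 3*q^2 - 4*q - 11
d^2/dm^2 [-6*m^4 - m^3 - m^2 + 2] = -72*m^2 - 6*m - 2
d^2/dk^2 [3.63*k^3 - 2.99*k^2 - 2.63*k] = 21.78*k - 5.98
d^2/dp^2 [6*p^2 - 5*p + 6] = 12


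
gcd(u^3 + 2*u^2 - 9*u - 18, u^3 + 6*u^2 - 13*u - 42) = u^2 - u - 6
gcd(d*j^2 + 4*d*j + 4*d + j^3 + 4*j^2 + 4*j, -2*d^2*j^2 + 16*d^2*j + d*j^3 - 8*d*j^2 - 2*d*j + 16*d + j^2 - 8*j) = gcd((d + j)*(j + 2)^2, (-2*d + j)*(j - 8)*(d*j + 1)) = 1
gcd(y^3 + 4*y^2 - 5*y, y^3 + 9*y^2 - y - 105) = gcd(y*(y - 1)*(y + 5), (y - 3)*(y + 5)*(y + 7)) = y + 5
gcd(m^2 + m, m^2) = m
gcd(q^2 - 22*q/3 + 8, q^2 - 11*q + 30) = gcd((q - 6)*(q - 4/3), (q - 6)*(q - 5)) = q - 6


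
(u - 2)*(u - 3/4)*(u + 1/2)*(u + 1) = u^4 - 5*u^3/4 - 17*u^2/8 + 7*u/8 + 3/4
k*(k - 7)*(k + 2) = k^3 - 5*k^2 - 14*k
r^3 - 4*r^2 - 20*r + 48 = (r - 6)*(r - 2)*(r + 4)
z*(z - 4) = z^2 - 4*z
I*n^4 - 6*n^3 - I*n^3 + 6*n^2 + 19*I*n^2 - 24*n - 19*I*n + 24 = (n - 3*I)*(n + I)*(n + 8*I)*(I*n - I)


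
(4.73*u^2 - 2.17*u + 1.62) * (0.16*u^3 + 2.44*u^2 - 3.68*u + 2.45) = 0.7568*u^5 + 11.194*u^4 - 22.442*u^3 + 23.5269*u^2 - 11.2781*u + 3.969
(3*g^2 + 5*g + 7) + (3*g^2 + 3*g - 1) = 6*g^2 + 8*g + 6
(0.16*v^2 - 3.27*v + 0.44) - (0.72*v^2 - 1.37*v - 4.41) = -0.56*v^2 - 1.9*v + 4.85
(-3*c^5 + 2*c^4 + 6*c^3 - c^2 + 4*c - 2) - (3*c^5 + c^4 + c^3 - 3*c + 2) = -6*c^5 + c^4 + 5*c^3 - c^2 + 7*c - 4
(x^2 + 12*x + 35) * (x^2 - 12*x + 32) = x^4 - 77*x^2 - 36*x + 1120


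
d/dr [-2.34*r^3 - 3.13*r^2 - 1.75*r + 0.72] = -7.02*r^2 - 6.26*r - 1.75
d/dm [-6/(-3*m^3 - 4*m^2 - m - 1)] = 6*(-9*m^2 - 8*m - 1)/(3*m^3 + 4*m^2 + m + 1)^2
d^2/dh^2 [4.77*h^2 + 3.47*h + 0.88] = 9.54000000000000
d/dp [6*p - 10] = 6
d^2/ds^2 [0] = 0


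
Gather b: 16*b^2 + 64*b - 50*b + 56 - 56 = 16*b^2 + 14*b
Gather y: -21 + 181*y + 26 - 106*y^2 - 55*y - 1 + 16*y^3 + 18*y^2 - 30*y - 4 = 16*y^3 - 88*y^2 + 96*y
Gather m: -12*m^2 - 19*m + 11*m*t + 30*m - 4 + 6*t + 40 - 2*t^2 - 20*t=-12*m^2 + m*(11*t + 11) - 2*t^2 - 14*t + 36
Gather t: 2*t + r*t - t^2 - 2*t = r*t - t^2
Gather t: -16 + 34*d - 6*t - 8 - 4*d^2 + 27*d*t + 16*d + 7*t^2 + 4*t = -4*d^2 + 50*d + 7*t^2 + t*(27*d - 2) - 24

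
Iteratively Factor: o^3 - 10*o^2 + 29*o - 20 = (o - 1)*(o^2 - 9*o + 20) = (o - 5)*(o - 1)*(o - 4)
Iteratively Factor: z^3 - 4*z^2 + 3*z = (z - 3)*(z^2 - z) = z*(z - 3)*(z - 1)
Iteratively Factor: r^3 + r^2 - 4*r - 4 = (r + 2)*(r^2 - r - 2) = (r + 1)*(r + 2)*(r - 2)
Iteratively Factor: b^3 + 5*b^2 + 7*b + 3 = (b + 1)*(b^2 + 4*b + 3) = (b + 1)*(b + 3)*(b + 1)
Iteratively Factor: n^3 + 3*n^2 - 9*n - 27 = (n - 3)*(n^2 + 6*n + 9) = (n - 3)*(n + 3)*(n + 3)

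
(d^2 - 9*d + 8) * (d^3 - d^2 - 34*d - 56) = d^5 - 10*d^4 - 17*d^3 + 242*d^2 + 232*d - 448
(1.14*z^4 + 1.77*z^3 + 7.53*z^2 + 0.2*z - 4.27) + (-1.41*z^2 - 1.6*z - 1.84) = 1.14*z^4 + 1.77*z^3 + 6.12*z^2 - 1.4*z - 6.11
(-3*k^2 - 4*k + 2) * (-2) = 6*k^2 + 8*k - 4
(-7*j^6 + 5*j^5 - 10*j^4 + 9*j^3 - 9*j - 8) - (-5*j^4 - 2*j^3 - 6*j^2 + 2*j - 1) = -7*j^6 + 5*j^5 - 5*j^4 + 11*j^3 + 6*j^2 - 11*j - 7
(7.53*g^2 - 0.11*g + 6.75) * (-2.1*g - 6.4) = -15.813*g^3 - 47.961*g^2 - 13.471*g - 43.2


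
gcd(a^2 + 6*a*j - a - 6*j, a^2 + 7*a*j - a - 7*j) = a - 1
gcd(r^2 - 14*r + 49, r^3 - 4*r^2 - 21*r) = r - 7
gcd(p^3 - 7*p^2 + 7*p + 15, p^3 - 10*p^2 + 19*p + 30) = p^2 - 4*p - 5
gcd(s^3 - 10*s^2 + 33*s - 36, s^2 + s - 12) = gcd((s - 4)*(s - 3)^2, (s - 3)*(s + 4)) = s - 3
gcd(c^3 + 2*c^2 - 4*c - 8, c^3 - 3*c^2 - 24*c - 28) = c^2 + 4*c + 4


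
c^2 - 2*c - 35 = (c - 7)*(c + 5)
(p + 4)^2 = p^2 + 8*p + 16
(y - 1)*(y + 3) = y^2 + 2*y - 3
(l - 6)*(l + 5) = l^2 - l - 30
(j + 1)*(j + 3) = j^2 + 4*j + 3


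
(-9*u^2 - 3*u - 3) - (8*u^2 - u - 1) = -17*u^2 - 2*u - 2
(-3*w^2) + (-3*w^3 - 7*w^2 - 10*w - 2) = -3*w^3 - 10*w^2 - 10*w - 2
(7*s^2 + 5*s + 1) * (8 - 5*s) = -35*s^3 + 31*s^2 + 35*s + 8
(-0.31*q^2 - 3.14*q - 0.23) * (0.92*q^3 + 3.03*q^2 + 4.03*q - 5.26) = -0.2852*q^5 - 3.8281*q^4 - 10.9751*q^3 - 11.7205*q^2 + 15.5895*q + 1.2098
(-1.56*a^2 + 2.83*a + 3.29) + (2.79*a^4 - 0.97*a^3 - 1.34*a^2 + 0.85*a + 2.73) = 2.79*a^4 - 0.97*a^3 - 2.9*a^2 + 3.68*a + 6.02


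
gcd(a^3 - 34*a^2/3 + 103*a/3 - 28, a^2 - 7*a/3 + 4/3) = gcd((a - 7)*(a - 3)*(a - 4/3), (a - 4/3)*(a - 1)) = a - 4/3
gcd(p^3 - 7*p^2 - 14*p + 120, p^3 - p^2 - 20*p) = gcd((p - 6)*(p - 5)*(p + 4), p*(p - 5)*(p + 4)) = p^2 - p - 20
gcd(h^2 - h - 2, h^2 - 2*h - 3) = h + 1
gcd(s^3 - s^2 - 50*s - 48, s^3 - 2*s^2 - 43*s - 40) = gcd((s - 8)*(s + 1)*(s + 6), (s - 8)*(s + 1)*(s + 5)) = s^2 - 7*s - 8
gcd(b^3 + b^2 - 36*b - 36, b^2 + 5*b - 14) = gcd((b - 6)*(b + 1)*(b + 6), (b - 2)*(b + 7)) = 1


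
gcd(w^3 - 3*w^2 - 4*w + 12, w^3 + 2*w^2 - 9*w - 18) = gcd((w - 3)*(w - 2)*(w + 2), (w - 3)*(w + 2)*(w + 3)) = w^2 - w - 6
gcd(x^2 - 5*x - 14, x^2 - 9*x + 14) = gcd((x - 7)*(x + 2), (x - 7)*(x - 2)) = x - 7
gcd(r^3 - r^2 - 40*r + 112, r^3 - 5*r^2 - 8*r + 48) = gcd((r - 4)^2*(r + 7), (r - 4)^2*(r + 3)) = r^2 - 8*r + 16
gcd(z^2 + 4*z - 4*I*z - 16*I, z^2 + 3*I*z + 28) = z - 4*I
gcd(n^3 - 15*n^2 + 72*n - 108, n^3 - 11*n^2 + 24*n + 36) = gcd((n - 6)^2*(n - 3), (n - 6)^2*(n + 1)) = n^2 - 12*n + 36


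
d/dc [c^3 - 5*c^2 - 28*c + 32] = 3*c^2 - 10*c - 28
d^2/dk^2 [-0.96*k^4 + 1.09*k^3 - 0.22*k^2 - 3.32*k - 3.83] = -11.52*k^2 + 6.54*k - 0.44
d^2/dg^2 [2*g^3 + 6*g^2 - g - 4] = 12*g + 12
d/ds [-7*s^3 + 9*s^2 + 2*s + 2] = -21*s^2 + 18*s + 2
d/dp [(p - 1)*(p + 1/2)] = 2*p - 1/2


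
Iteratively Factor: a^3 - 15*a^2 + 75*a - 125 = (a - 5)*(a^2 - 10*a + 25) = (a - 5)^2*(a - 5)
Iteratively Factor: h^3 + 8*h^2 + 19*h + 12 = (h + 1)*(h^2 + 7*h + 12) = (h + 1)*(h + 4)*(h + 3)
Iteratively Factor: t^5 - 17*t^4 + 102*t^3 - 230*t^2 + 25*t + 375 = (t + 1)*(t^4 - 18*t^3 + 120*t^2 - 350*t + 375) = (t - 5)*(t + 1)*(t^3 - 13*t^2 + 55*t - 75) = (t - 5)^2*(t + 1)*(t^2 - 8*t + 15) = (t - 5)^2*(t - 3)*(t + 1)*(t - 5)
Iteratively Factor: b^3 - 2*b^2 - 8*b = (b - 4)*(b^2 + 2*b) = b*(b - 4)*(b + 2)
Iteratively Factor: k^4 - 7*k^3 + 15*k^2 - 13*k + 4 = (k - 1)*(k^3 - 6*k^2 + 9*k - 4) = (k - 1)^2*(k^2 - 5*k + 4) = (k - 4)*(k - 1)^2*(k - 1)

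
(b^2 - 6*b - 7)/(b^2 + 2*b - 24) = (b^2 - 6*b - 7)/(b^2 + 2*b - 24)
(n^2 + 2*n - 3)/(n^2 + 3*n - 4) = (n + 3)/(n + 4)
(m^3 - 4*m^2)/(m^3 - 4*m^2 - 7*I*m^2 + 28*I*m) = m/(m - 7*I)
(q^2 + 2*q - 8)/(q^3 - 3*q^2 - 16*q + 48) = (q - 2)/(q^2 - 7*q + 12)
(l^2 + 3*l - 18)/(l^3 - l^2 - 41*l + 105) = (l + 6)/(l^2 + 2*l - 35)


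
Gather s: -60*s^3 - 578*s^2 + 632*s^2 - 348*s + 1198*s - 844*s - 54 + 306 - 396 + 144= -60*s^3 + 54*s^2 + 6*s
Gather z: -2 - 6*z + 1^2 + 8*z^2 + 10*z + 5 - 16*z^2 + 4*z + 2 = -8*z^2 + 8*z + 6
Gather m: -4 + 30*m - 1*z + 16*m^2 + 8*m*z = 16*m^2 + m*(8*z + 30) - z - 4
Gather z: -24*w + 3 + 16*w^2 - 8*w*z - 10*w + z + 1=16*w^2 - 34*w + z*(1 - 8*w) + 4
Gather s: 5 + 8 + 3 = 16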